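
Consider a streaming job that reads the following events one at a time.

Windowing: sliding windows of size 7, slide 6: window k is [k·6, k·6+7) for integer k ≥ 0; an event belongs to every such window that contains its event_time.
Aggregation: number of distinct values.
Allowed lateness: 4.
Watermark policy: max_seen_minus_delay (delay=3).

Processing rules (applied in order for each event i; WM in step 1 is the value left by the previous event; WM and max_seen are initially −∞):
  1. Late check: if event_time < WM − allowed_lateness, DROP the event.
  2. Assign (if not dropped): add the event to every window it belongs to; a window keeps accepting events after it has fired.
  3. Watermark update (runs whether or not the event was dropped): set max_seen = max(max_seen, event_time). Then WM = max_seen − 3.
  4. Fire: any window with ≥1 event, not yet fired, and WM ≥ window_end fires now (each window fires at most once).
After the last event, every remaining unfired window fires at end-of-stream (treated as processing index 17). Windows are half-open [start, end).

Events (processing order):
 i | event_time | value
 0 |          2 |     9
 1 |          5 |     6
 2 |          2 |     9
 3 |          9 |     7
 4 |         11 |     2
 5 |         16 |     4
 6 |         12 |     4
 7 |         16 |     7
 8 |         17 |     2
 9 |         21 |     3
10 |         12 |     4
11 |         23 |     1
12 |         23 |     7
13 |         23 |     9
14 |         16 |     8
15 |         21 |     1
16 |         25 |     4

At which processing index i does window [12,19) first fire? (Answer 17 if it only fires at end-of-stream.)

11

i=0 t=2 v=9: → [0,7); WM=-1
i=1 t=5 v=6: → [0,7); WM=2
i=2 t=2 v=9: → [0,7); WM=2
i=3 t=9 v=7: → [6,13); WM=6
i=4 t=11 v=2: → [6,13); WM=8; [0,7) fires=2
i=5 t=16 v=4: → [12,19); WM=13; [6,13) fires=2
i=6 t=12 v=4: → [12,19),[6,13); WM=13
i=7 t=16 v=7: → [12,19); WM=13
i=8 t=17 v=2: → [12,19); WM=14
i=9 t=21 v=3: → [18,25); WM=18
i=10 t=12 v=4: DROP (t<18-4); WM=18
i=11 t=23 v=1: → [18,25); WM=20; [12,19) fires=3
i=12 t=23 v=7: → [18,25); WM=20
i=13 t=23 v=9: → [18,25); WM=20
i=14 t=16 v=8: → [12,19); WM=20
i=15 t=21 v=1: → [18,25); WM=20
i=16 t=25 v=4: → [24,31); WM=22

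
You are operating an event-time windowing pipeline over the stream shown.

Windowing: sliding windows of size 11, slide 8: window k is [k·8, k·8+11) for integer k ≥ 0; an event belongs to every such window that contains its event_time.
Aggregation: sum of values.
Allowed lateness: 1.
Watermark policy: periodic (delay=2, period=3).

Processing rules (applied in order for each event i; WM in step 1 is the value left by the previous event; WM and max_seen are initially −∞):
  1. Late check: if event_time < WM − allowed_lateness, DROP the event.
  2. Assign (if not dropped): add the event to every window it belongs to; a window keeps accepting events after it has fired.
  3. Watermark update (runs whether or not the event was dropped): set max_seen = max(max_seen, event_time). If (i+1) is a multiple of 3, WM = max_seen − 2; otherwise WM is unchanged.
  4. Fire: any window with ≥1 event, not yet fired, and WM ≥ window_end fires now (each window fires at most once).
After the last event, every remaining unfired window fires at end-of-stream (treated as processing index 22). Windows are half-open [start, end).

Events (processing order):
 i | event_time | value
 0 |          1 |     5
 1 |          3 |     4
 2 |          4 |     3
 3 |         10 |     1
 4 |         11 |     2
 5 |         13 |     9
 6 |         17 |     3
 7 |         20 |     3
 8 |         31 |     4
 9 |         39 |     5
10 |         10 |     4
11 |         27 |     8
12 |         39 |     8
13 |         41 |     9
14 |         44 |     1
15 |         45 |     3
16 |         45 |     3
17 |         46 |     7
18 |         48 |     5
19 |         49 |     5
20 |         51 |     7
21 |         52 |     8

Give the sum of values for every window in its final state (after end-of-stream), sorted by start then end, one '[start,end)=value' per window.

i=0 t=1 v=5: → [0,11); WM=−∞
i=1 t=3 v=4: → [0,11); WM=−∞
i=2 t=4 v=3: → [0,11); WM=2
i=3 t=10 v=1: → [8,19),[0,11); WM=2
i=4 t=11 v=2: → [8,19); WM=2
i=5 t=13 v=9: → [8,19); WM=11; [0,11) fires=13
i=6 t=17 v=3: → [16,27),[8,19); WM=11
i=7 t=20 v=3: → [16,27); WM=11
i=8 t=31 v=4: → [24,35); WM=29; [8,19) fires=15 [16,27) fires=6
i=9 t=39 v=5: → [32,43); WM=29
i=10 t=10 v=4: DROP (t<29-1); WM=29
i=11 t=27 v=8: DROP (t<29-1); WM=37; [24,35) fires=4
i=12 t=39 v=8: → [32,43); WM=37
i=13 t=41 v=9: → [40,51),[32,43); WM=37
i=14 t=44 v=1: → [40,51); WM=42
i=15 t=45 v=3: → [40,51); WM=42
i=16 t=45 v=3: → [40,51); WM=42
i=17 t=46 v=7: → [40,51); WM=44; [32,43) fires=22
i=18 t=48 v=5: → [48,59),[40,51); WM=44
i=19 t=49 v=5: → [48,59),[40,51); WM=44
i=20 t=51 v=7: → [48,59); WM=49
i=21 t=52 v=8: → [48,59); WM=49

[0,11)=13 [8,19)=15 [16,27)=6 [24,35)=4 [32,43)=22 [40,51)=33 [48,59)=25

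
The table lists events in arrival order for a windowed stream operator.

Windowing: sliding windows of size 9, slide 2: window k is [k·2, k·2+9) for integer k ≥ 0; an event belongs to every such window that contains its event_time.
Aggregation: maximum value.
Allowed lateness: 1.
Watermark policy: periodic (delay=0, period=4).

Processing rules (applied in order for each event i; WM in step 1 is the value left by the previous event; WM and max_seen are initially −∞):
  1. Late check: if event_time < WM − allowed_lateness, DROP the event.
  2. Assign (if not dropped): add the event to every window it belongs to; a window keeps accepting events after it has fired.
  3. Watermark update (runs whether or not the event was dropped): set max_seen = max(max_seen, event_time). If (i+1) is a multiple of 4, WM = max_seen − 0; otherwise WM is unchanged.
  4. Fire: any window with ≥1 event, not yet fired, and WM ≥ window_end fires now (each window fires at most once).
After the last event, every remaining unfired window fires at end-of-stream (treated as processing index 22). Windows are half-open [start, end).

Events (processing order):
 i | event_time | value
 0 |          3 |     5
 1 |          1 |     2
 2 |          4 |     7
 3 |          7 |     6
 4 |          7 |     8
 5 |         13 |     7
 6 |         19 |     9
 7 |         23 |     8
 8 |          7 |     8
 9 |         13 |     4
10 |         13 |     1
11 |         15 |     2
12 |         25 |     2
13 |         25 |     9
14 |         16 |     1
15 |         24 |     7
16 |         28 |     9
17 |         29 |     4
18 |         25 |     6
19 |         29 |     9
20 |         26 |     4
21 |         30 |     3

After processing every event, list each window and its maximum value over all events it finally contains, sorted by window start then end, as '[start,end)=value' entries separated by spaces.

[0,9)=8 [2,11)=8 [4,13)=8 [6,15)=8 [8,17)=7 [10,19)=7 [12,21)=9 [14,23)=9 [16,25)=9 [18,27)=9 [20,29)=9 [22,31)=9 [24,33)=9 [26,35)=9 [28,37)=9 [30,39)=3

i=0 t=3 v=5: → [2,11),[0,9); WM=−∞
i=1 t=1 v=2: → [0,9); WM=−∞
i=2 t=4 v=7: → [4,13),[2,11),[0,9); WM=−∞
i=3 t=7 v=6: → [6,15),[4,13),[2,11),[0,9); WM=7
i=4 t=7 v=8: → [6,15),[4,13),[2,11),[0,9); WM=7
i=5 t=13 v=7: → [12,21),[10,19),[8,17),[6,15); WM=7
i=6 t=19 v=9: → [18,27),[16,25),[14,23),[12,21); WM=7
i=7 t=23 v=8: → [22,31),[20,29),[18,27),[16,25); WM=23; [0,9) fires=8 [2,11) fires=8 [4,13) fires=8 [6,15) fires=8 [8,17) fires=7 [10,19) fires=7 [12,21) fires=9 [14,23) fires=9
i=8 t=7 v=8: DROP (t<23-1); WM=23
i=9 t=13 v=4: DROP (t<23-1); WM=23
i=10 t=13 v=1: DROP (t<23-1); WM=23
i=11 t=15 v=2: DROP (t<23-1); WM=23
i=12 t=25 v=2: → [24,33),[22,31),[20,29),[18,27); WM=23
i=13 t=25 v=9: → [24,33),[22,31),[20,29),[18,27); WM=23
i=14 t=16 v=1: DROP (t<23-1); WM=23
i=15 t=24 v=7: → [24,33),[22,31),[20,29),[18,27),[16,25); WM=25; [16,25) fires=9
i=16 t=28 v=9: → [28,37),[26,35),[24,33),[22,31),[20,29); WM=25
i=17 t=29 v=4: → [28,37),[26,35),[24,33),[22,31); WM=25
i=18 t=25 v=6: → [24,33),[22,31),[20,29),[18,27); WM=25
i=19 t=29 v=9: → [28,37),[26,35),[24,33),[22,31); WM=29; [18,27) fires=9 [20,29) fires=9
i=20 t=26 v=4: DROP (t<29-1); WM=29
i=21 t=30 v=3: → [30,39),[28,37),[26,35),[24,33),[22,31); WM=29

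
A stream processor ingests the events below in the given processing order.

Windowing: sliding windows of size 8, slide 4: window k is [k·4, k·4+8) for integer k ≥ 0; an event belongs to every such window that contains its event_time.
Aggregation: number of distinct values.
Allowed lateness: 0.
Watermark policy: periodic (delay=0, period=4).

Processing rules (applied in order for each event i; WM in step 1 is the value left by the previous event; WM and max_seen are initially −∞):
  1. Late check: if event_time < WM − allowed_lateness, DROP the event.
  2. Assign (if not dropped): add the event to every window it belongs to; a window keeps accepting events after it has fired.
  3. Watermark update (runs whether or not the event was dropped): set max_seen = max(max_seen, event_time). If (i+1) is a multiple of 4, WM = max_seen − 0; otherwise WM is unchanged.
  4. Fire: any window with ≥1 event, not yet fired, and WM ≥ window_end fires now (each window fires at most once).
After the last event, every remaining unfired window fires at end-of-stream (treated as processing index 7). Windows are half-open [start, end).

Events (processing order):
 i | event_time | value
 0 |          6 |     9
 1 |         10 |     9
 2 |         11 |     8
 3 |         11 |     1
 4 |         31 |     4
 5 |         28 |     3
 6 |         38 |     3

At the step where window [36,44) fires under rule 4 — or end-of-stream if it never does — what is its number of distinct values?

1

i=0 t=6 v=9: → [4,12),[0,8); WM=−∞
i=1 t=10 v=9: → [8,16),[4,12); WM=−∞
i=2 t=11 v=8: → [8,16),[4,12); WM=−∞
i=3 t=11 v=1: → [8,16),[4,12); WM=11; [0,8) fires=1
i=4 t=31 v=4: → [28,36),[24,32); WM=11
i=5 t=28 v=3: → [28,36),[24,32); WM=11
i=6 t=38 v=3: → [36,44),[32,40); WM=11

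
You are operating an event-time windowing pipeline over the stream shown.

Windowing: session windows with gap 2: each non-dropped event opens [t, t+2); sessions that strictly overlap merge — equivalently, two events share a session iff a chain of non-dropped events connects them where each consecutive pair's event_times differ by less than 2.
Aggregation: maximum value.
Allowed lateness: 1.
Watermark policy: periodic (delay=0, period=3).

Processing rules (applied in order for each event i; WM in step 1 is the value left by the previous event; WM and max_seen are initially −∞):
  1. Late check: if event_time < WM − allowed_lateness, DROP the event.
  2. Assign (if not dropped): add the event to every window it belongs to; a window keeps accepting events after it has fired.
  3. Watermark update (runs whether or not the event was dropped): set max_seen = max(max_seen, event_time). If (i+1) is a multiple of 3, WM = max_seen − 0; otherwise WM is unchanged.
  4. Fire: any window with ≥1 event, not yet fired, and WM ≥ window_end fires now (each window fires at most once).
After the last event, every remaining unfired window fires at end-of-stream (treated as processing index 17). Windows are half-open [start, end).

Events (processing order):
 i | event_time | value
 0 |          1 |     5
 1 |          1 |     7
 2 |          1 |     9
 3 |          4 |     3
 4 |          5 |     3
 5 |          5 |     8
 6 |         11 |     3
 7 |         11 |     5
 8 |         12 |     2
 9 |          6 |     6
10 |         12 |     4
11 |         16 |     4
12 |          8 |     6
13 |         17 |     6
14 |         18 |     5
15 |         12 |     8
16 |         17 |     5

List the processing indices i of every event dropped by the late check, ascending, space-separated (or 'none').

9 12 15

i=0 t=1 v=5: → [1,3); WM=−∞
i=1 t=1 v=7: → [1,3); WM=−∞
i=2 t=1 v=9: → [1,3); WM=1
i=3 t=4 v=3: → [4,6); WM=1
i=4 t=5 v=3: → [4,7); WM=1
i=5 t=5 v=8: → [4,7); WM=5
i=6 t=11 v=3: → [11,13); WM=5
i=7 t=11 v=5: → [11,13); WM=5
i=8 t=12 v=2: → [11,14); WM=12
i=9 t=6 v=6: DROP (t<12-1); WM=12
i=10 t=12 v=4: → [11,14); WM=12
i=11 t=16 v=4: → [16,18); WM=16
i=12 t=8 v=6: DROP (t<16-1); WM=16
i=13 t=17 v=6: → [16,19); WM=16
i=14 t=18 v=5: → [16,20); WM=18
i=15 t=12 v=8: DROP (t<18-1); WM=18
i=16 t=17 v=5: → [16,20); WM=18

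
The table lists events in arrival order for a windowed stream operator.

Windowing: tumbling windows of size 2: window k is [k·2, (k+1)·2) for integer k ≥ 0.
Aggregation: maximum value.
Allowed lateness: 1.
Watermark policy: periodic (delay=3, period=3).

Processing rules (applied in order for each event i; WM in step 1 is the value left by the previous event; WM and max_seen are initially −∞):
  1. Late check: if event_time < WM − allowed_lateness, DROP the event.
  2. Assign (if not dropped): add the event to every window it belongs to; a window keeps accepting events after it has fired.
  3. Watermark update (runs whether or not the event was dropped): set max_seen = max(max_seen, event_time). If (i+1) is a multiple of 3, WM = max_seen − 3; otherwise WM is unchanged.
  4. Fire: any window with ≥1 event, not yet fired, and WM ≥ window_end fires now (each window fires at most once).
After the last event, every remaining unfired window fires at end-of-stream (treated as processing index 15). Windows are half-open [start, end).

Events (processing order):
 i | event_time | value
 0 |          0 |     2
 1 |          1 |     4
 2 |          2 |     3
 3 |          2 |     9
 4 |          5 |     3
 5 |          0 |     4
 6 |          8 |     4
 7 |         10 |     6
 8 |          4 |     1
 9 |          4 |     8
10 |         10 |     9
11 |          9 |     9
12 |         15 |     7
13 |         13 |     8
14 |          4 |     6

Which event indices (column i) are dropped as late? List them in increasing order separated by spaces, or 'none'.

i=0 t=0 v=2: → [0,2); WM=−∞
i=1 t=1 v=4: → [0,2); WM=−∞
i=2 t=2 v=3: → [2,4); WM=-1
i=3 t=2 v=9: → [2,4); WM=-1
i=4 t=5 v=3: → [4,6); WM=-1
i=5 t=0 v=4: → [0,2); WM=2; [0,2) fires=4
i=6 t=8 v=4: → [8,10); WM=2
i=7 t=10 v=6: → [10,12); WM=2
i=8 t=4 v=1: → [4,6); WM=7; [2,4) fires=9 [4,6) fires=3
i=9 t=4 v=8: DROP (t<7-1); WM=7
i=10 t=10 v=9: → [10,12); WM=7
i=11 t=9 v=9: → [8,10); WM=7
i=12 t=15 v=7: → [14,16); WM=7
i=13 t=13 v=8: → [12,14); WM=7
i=14 t=4 v=6: DROP (t<7-1); WM=12; [8,10) fires=9 [10,12) fires=9

9 14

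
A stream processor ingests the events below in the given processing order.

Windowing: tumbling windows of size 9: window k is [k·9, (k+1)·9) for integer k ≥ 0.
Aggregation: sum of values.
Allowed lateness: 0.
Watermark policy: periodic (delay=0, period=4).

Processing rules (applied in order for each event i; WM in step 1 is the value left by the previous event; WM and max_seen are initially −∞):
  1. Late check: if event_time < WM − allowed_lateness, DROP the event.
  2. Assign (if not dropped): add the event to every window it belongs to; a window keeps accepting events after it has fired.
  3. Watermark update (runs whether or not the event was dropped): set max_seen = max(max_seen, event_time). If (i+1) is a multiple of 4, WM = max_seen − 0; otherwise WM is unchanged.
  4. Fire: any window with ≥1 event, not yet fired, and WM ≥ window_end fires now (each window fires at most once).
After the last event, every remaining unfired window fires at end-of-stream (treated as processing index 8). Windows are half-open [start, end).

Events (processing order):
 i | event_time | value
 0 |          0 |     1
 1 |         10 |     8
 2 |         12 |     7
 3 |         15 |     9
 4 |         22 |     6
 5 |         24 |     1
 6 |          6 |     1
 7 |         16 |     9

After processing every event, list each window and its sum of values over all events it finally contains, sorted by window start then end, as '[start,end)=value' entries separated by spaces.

i=0 t=0 v=1: → [0,9); WM=−∞
i=1 t=10 v=8: → [9,18); WM=−∞
i=2 t=12 v=7: → [9,18); WM=−∞
i=3 t=15 v=9: → [9,18); WM=15; [0,9) fires=1
i=4 t=22 v=6: → [18,27); WM=15
i=5 t=24 v=1: → [18,27); WM=15
i=6 t=6 v=1: DROP (t<15-0); WM=15
i=7 t=16 v=9: → [9,18); WM=24; [9,18) fires=33

[0,9)=1 [9,18)=33 [18,27)=7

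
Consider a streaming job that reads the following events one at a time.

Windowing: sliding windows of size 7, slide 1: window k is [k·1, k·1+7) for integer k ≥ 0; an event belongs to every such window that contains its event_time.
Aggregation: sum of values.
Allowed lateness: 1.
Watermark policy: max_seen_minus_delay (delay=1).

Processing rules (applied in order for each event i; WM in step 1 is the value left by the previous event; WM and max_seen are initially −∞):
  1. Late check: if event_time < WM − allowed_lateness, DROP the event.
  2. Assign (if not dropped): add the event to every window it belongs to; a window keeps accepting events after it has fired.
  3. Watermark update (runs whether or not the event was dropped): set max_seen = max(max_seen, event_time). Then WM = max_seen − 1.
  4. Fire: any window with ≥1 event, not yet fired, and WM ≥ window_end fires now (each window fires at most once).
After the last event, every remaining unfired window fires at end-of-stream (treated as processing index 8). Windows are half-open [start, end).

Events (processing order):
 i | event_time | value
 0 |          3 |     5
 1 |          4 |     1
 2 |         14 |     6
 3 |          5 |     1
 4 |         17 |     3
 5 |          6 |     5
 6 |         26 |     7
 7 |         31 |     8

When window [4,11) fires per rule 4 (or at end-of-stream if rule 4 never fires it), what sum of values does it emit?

1

i=0 t=3 v=5: → [3,10),[2,9),[1,8),[0,7); WM=2
i=1 t=4 v=1: → [4,11),[3,10),[2,9),[1,8),[0,7); WM=3
i=2 t=14 v=6: → [14,21),[13,20),[12,19),[11,18),[10,17),[9,16),[8,15); WM=13; [0,7) fires=6 [1,8) fires=6 [2,9) fires=6 [3,10) fires=6 [4,11) fires=1
i=3 t=5 v=1: DROP (t<13-1); WM=13
i=4 t=17 v=3: → [17,24),[16,23),[15,22),[14,21),[13,20),[12,19),[11,18); WM=16; [8,15) fires=6 [9,16) fires=6
i=5 t=6 v=5: DROP (t<16-1); WM=16
i=6 t=26 v=7: → [26,33),[25,32),[24,31),[23,30),[22,29),[21,28),[20,27); WM=25; [10,17) fires=6 [11,18) fires=9 [12,19) fires=9 [13,20) fires=9 [14,21) fires=9 [15,22) fires=3 [16,23) fires=3 [17,24) fires=3
i=7 t=31 v=8: → [31,38),[30,37),[29,36),[28,35),[27,34),[26,33),[25,32); WM=30; [20,27) fires=7 [21,28) fires=7 [22,29) fires=7 [23,30) fires=7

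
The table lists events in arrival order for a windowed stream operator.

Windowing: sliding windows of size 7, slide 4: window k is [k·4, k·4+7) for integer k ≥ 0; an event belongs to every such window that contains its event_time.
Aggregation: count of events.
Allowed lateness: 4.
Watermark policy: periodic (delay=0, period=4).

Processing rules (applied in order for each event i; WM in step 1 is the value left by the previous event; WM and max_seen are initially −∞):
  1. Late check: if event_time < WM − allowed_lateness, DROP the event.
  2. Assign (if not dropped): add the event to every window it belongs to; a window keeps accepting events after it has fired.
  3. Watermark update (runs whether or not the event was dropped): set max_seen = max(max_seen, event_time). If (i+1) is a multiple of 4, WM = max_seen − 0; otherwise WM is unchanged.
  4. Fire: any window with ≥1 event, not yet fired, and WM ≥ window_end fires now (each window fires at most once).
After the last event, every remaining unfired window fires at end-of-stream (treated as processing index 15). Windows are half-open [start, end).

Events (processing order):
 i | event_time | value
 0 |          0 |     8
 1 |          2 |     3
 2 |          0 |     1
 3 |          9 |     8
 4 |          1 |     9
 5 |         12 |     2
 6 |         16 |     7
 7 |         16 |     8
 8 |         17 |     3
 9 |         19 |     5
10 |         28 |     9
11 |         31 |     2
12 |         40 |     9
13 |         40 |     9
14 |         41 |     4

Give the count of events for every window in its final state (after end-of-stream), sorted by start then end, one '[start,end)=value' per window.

i=0 t=0 v=8: → [0,7); WM=−∞
i=1 t=2 v=3: → [0,7); WM=−∞
i=2 t=0 v=1: → [0,7); WM=−∞
i=3 t=9 v=8: → [8,15),[4,11); WM=9; [0,7) fires=3
i=4 t=1 v=9: DROP (t<9-4); WM=9
i=5 t=12 v=2: → [12,19),[8,15); WM=9
i=6 t=16 v=7: → [16,23),[12,19); WM=9
i=7 t=16 v=8: → [16,23),[12,19); WM=16; [4,11) fires=1 [8,15) fires=2
i=8 t=17 v=3: → [16,23),[12,19); WM=16
i=9 t=19 v=5: → [16,23); WM=16
i=10 t=28 v=9: → [28,35),[24,31); WM=16
i=11 t=31 v=2: → [28,35); WM=31; [12,19) fires=4 [16,23) fires=4 [24,31) fires=1
i=12 t=40 v=9: → [40,47),[36,43); WM=31
i=13 t=40 v=9: → [40,47),[36,43); WM=31
i=14 t=41 v=4: → [40,47),[36,43); WM=31

[0,7)=3 [4,11)=1 [8,15)=2 [12,19)=4 [16,23)=4 [24,31)=1 [28,35)=2 [36,43)=3 [40,47)=3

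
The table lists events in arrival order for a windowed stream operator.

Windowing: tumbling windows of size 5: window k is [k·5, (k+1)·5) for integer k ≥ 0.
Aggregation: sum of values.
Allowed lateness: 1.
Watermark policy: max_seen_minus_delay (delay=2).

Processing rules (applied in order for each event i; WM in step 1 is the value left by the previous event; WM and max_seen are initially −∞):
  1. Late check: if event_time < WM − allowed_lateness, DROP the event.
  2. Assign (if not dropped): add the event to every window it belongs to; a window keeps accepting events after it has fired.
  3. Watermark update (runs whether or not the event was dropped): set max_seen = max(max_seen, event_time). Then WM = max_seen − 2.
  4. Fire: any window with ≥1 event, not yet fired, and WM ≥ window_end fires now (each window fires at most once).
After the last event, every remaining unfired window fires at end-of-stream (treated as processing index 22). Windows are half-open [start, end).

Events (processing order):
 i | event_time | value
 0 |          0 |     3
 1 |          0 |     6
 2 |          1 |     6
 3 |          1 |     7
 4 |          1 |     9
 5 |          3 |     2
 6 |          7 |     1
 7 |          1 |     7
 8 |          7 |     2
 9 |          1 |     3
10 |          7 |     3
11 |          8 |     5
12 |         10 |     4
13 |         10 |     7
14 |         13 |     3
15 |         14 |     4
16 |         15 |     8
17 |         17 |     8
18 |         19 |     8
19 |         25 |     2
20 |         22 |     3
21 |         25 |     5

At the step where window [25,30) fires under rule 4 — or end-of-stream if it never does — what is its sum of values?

7

i=0 t=0 v=3: → [0,5); WM=-2
i=1 t=0 v=6: → [0,5); WM=-2
i=2 t=1 v=6: → [0,5); WM=-1
i=3 t=1 v=7: → [0,5); WM=-1
i=4 t=1 v=9: → [0,5); WM=-1
i=5 t=3 v=2: → [0,5); WM=1
i=6 t=7 v=1: → [5,10); WM=5; [0,5) fires=33
i=7 t=1 v=7: DROP (t<5-1); WM=5
i=8 t=7 v=2: → [5,10); WM=5
i=9 t=1 v=3: DROP (t<5-1); WM=5
i=10 t=7 v=3: → [5,10); WM=5
i=11 t=8 v=5: → [5,10); WM=6
i=12 t=10 v=4: → [10,15); WM=8
i=13 t=10 v=7: → [10,15); WM=8
i=14 t=13 v=3: → [10,15); WM=11; [5,10) fires=11
i=15 t=14 v=4: → [10,15); WM=12
i=16 t=15 v=8: → [15,20); WM=13
i=17 t=17 v=8: → [15,20); WM=15; [10,15) fires=18
i=18 t=19 v=8: → [15,20); WM=17
i=19 t=25 v=2: → [25,30); WM=23; [15,20) fires=24
i=20 t=22 v=3: → [20,25); WM=23
i=21 t=25 v=5: → [25,30); WM=23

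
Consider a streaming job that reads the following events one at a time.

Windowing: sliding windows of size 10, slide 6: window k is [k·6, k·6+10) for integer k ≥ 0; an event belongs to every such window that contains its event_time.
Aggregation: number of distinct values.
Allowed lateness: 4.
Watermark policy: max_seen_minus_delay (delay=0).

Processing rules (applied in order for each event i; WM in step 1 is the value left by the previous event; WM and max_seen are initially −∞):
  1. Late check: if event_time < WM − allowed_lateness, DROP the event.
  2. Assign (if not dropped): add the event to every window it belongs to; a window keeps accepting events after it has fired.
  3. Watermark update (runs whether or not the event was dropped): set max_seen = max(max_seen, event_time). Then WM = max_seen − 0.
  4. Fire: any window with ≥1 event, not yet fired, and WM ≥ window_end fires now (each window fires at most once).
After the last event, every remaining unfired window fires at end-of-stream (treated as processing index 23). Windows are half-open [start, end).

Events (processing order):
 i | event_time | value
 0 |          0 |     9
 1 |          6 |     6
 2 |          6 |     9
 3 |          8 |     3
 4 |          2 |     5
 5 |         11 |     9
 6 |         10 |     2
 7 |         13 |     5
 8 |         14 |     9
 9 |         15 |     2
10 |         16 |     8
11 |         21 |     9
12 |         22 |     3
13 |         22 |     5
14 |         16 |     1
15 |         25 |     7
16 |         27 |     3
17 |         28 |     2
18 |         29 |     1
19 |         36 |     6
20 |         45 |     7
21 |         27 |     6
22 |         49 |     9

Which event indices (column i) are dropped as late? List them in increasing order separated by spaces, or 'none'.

i=0 t=0 v=9: → [0,10); WM=0
i=1 t=6 v=6: → [6,16),[0,10); WM=6
i=2 t=6 v=9: → [6,16),[0,10); WM=6
i=3 t=8 v=3: → [6,16),[0,10); WM=8
i=4 t=2 v=5: DROP (t<8-4); WM=8
i=5 t=11 v=9: → [6,16); WM=11; [0,10) fires=3
i=6 t=10 v=2: → [6,16); WM=11
i=7 t=13 v=5: → [12,22),[6,16); WM=13
i=8 t=14 v=9: → [12,22),[6,16); WM=14
i=9 t=15 v=2: → [12,22),[6,16); WM=15
i=10 t=16 v=8: → [12,22); WM=16; [6,16) fires=5
i=11 t=21 v=9: → [18,28),[12,22); WM=21
i=12 t=22 v=3: → [18,28); WM=22; [12,22) fires=4
i=13 t=22 v=5: → [18,28); WM=22
i=14 t=16 v=1: DROP (t<22-4); WM=22
i=15 t=25 v=7: → [24,34),[18,28); WM=25
i=16 t=27 v=3: → [24,34),[18,28); WM=27
i=17 t=28 v=2: → [24,34); WM=28; [18,28) fires=4
i=18 t=29 v=1: → [24,34); WM=29
i=19 t=36 v=6: → [36,46),[30,40); WM=36; [24,34) fires=4
i=20 t=45 v=7: → [42,52),[36,46); WM=45; [30,40) fires=1
i=21 t=27 v=6: DROP (t<45-4); WM=45
i=22 t=49 v=9: → [48,58),[42,52); WM=49; [36,46) fires=2

4 14 21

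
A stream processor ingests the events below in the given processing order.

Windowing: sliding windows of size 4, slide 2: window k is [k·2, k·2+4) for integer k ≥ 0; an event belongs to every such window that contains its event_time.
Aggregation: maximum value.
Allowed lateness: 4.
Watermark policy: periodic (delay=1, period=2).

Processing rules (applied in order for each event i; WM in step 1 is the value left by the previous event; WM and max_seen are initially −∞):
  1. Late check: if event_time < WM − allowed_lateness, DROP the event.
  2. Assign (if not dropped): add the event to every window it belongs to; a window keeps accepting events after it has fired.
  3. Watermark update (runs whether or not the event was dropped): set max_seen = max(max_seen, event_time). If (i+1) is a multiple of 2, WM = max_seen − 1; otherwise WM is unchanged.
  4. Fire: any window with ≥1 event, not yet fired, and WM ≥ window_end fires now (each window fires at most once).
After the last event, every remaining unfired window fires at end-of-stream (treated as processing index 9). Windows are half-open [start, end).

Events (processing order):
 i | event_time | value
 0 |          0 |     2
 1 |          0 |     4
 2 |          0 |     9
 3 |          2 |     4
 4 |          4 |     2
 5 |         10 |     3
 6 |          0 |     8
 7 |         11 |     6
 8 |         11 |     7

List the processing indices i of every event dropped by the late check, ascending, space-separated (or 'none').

i=0 t=0 v=2: → [0,4); WM=−∞
i=1 t=0 v=4: → [0,4); WM=-1
i=2 t=0 v=9: → [0,4); WM=-1
i=3 t=2 v=4: → [2,6),[0,4); WM=1
i=4 t=4 v=2: → [4,8),[2,6); WM=1
i=5 t=10 v=3: → [10,14),[8,12); WM=9; [0,4) fires=9 [2,6) fires=4 [4,8) fires=2
i=6 t=0 v=8: DROP (t<9-4); WM=9
i=7 t=11 v=6: → [10,14),[8,12); WM=10
i=8 t=11 v=7: → [10,14),[8,12); WM=10

6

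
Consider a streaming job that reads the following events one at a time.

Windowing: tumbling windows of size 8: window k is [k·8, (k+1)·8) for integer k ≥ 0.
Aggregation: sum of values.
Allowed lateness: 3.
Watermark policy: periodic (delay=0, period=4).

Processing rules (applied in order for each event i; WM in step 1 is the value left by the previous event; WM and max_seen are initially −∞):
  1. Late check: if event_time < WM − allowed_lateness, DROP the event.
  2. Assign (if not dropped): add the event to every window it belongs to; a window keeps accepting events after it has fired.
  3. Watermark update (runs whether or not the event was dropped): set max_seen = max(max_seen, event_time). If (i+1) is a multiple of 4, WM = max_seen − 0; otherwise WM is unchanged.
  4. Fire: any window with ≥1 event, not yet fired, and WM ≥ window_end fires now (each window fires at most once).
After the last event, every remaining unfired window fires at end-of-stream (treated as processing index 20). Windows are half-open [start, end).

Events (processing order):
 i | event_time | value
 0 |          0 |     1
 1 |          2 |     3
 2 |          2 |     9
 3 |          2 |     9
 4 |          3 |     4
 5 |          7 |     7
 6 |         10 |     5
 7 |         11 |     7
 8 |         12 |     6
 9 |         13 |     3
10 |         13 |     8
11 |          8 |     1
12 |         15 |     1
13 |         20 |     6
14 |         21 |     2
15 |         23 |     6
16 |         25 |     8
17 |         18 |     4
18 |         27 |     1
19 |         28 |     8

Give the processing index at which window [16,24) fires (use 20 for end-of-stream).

19

i=0 t=0 v=1: → [0,8); WM=−∞
i=1 t=2 v=3: → [0,8); WM=−∞
i=2 t=2 v=9: → [0,8); WM=−∞
i=3 t=2 v=9: → [0,8); WM=2
i=4 t=3 v=4: → [0,8); WM=2
i=5 t=7 v=7: → [0,8); WM=2
i=6 t=10 v=5: → [8,16); WM=2
i=7 t=11 v=7: → [8,16); WM=11; [0,8) fires=33
i=8 t=12 v=6: → [8,16); WM=11
i=9 t=13 v=3: → [8,16); WM=11
i=10 t=13 v=8: → [8,16); WM=11
i=11 t=8 v=1: → [8,16); WM=13
i=12 t=15 v=1: → [8,16); WM=13
i=13 t=20 v=6: → [16,24); WM=13
i=14 t=21 v=2: → [16,24); WM=13
i=15 t=23 v=6: → [16,24); WM=23; [8,16) fires=31
i=16 t=25 v=8: → [24,32); WM=23
i=17 t=18 v=4: DROP (t<23-3); WM=23
i=18 t=27 v=1: → [24,32); WM=23
i=19 t=28 v=8: → [24,32); WM=28; [16,24) fires=14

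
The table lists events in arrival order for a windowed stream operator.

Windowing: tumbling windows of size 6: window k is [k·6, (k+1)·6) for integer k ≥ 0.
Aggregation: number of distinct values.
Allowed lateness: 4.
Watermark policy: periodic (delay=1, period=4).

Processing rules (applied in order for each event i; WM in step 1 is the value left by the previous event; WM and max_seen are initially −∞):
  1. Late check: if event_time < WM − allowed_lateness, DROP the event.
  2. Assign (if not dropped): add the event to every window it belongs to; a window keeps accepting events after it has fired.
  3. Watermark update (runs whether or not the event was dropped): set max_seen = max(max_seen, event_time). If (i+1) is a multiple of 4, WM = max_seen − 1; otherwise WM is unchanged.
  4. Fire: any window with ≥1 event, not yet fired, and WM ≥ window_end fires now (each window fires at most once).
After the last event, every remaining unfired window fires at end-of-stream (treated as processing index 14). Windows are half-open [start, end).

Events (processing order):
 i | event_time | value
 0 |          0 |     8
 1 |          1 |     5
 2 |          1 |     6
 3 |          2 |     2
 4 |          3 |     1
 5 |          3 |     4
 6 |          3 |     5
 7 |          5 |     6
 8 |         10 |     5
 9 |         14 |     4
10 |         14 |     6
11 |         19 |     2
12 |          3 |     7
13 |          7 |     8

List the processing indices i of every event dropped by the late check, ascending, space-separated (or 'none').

i=0 t=0 v=8: → [0,6); WM=−∞
i=1 t=1 v=5: → [0,6); WM=−∞
i=2 t=1 v=6: → [0,6); WM=−∞
i=3 t=2 v=2: → [0,6); WM=1
i=4 t=3 v=1: → [0,6); WM=1
i=5 t=3 v=4: → [0,6); WM=1
i=6 t=3 v=5: → [0,6); WM=1
i=7 t=5 v=6: → [0,6); WM=4
i=8 t=10 v=5: → [6,12); WM=4
i=9 t=14 v=4: → [12,18); WM=4
i=10 t=14 v=6: → [12,18); WM=4
i=11 t=19 v=2: → [18,24); WM=18; [0,6) fires=6 [6,12) fires=1 [12,18) fires=2
i=12 t=3 v=7: DROP (t<18-4); WM=18
i=13 t=7 v=8: DROP (t<18-4); WM=18

12 13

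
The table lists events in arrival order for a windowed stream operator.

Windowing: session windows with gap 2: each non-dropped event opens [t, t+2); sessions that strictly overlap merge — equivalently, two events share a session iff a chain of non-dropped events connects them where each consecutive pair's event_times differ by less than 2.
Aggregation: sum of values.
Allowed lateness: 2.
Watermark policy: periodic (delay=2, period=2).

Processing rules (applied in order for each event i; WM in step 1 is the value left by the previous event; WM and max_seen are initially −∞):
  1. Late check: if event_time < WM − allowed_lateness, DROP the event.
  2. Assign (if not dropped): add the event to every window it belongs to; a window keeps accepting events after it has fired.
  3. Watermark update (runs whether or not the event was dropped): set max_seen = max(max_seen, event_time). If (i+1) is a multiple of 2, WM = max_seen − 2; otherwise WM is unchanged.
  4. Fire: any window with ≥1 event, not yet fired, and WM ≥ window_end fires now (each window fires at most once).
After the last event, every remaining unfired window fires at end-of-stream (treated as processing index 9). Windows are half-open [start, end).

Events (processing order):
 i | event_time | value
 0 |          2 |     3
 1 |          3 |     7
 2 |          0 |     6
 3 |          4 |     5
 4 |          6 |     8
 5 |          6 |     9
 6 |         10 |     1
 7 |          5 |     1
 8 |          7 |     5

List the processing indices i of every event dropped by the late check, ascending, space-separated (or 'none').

none

i=0 t=2 v=3: → [2,4); WM=−∞
i=1 t=3 v=7: → [2,5); WM=1
i=2 t=0 v=6: → [0,2); WM=1
i=3 t=4 v=5: → [2,6); WM=2
i=4 t=6 v=8: → [6,8); WM=2
i=5 t=6 v=9: → [6,8); WM=4
i=6 t=10 v=1: → [10,12); WM=4
i=7 t=5 v=1: → [2,8); WM=8
i=8 t=7 v=5: → [2,9); WM=8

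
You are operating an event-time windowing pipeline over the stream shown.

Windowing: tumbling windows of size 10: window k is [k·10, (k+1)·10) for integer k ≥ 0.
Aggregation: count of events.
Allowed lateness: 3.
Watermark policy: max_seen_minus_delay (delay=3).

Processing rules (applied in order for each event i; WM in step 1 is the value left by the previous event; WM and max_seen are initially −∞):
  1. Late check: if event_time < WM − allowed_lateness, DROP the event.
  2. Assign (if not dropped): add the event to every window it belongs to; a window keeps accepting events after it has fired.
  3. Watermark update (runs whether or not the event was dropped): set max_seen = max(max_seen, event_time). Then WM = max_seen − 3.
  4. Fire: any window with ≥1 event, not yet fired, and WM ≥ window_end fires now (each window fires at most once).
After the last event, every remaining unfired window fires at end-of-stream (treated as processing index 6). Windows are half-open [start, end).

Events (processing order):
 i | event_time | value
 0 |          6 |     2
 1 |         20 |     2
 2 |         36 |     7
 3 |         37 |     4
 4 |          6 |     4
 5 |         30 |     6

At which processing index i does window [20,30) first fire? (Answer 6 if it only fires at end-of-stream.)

2

i=0 t=6 v=2: → [0,10); WM=3
i=1 t=20 v=2: → [20,30); WM=17; [0,10) fires=1
i=2 t=36 v=7: → [30,40); WM=33; [20,30) fires=1
i=3 t=37 v=4: → [30,40); WM=34
i=4 t=6 v=4: DROP (t<34-3); WM=34
i=5 t=30 v=6: DROP (t<34-3); WM=34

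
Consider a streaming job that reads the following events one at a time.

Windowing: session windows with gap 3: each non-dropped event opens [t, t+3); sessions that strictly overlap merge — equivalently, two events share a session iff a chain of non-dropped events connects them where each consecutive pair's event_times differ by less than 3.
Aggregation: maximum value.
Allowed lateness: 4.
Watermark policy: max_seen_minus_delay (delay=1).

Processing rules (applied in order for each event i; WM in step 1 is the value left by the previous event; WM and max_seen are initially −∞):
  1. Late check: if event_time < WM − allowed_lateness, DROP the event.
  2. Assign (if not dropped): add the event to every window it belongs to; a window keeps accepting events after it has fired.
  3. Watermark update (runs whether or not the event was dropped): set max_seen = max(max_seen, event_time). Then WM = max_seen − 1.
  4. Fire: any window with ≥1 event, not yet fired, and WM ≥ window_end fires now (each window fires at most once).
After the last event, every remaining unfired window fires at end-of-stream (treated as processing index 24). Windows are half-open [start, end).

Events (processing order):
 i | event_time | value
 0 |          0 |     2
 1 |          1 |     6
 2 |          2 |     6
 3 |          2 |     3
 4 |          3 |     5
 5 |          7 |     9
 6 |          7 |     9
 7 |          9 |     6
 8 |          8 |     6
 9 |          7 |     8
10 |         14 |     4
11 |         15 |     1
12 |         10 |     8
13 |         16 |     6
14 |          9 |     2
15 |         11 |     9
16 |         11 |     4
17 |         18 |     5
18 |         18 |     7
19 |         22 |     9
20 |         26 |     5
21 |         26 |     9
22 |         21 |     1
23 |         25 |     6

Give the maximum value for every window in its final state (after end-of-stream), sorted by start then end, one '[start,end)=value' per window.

[0,6)=6 [7,14)=9 [14,21)=7 [21,25)=9 [25,29)=9

i=0 t=0 v=2: → [0,3); WM=-1
i=1 t=1 v=6: → [0,4); WM=0
i=2 t=2 v=6: → [0,5); WM=1
i=3 t=2 v=3: → [0,5); WM=1
i=4 t=3 v=5: → [0,6); WM=2
i=5 t=7 v=9: → [7,10); WM=6
i=6 t=7 v=9: → [7,10); WM=6
i=7 t=9 v=6: → [7,12); WM=8
i=8 t=8 v=6: → [7,12); WM=8
i=9 t=7 v=8: → [7,12); WM=8
i=10 t=14 v=4: → [14,17); WM=13
i=11 t=15 v=1: → [14,18); WM=14
i=12 t=10 v=8: → [7,13); WM=14
i=13 t=16 v=6: → [14,19); WM=15
i=14 t=9 v=2: DROP (t<15-4); WM=15
i=15 t=11 v=9: → [7,14); WM=15
i=16 t=11 v=4: → [7,14); WM=15
i=17 t=18 v=5: → [14,21); WM=17
i=18 t=18 v=7: → [14,21); WM=17
i=19 t=22 v=9: → [22,25); WM=21
i=20 t=26 v=5: → [26,29); WM=25
i=21 t=26 v=9: → [26,29); WM=25
i=22 t=21 v=1: → [21,25); WM=25
i=23 t=25 v=6: → [25,29); WM=25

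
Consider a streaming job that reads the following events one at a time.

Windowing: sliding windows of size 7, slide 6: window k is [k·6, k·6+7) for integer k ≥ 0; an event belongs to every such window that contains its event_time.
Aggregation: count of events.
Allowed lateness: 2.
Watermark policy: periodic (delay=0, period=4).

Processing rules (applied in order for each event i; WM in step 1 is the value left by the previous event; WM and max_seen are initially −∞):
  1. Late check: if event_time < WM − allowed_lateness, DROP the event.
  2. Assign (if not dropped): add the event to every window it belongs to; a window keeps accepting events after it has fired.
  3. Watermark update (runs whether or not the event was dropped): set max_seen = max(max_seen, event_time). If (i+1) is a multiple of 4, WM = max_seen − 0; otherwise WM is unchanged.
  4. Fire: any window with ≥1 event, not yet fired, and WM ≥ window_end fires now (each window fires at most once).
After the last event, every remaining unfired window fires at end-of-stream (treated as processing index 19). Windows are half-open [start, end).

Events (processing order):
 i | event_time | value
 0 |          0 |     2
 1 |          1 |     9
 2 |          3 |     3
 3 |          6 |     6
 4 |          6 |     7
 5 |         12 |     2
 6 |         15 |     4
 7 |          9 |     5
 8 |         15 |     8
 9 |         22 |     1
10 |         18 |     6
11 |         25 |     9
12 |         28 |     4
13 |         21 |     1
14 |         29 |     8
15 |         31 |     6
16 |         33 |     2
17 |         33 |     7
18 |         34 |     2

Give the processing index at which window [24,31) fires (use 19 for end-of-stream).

i=0 t=0 v=2: → [0,7); WM=−∞
i=1 t=1 v=9: → [0,7); WM=−∞
i=2 t=3 v=3: → [0,7); WM=−∞
i=3 t=6 v=6: → [6,13),[0,7); WM=6
i=4 t=6 v=7: → [6,13),[0,7); WM=6
i=5 t=12 v=2: → [12,19),[6,13); WM=6
i=6 t=15 v=4: → [12,19); WM=6
i=7 t=9 v=5: → [6,13); WM=15; [0,7) fires=5 [6,13) fires=4
i=8 t=15 v=8: → [12,19); WM=15
i=9 t=22 v=1: → [18,25); WM=15
i=10 t=18 v=6: → [18,25),[12,19); WM=15
i=11 t=25 v=9: → [24,31); WM=25; [12,19) fires=4 [18,25) fires=2
i=12 t=28 v=4: → [24,31); WM=25
i=13 t=21 v=1: DROP (t<25-2); WM=25
i=14 t=29 v=8: → [24,31); WM=25
i=15 t=31 v=6: → [30,37); WM=31; [24,31) fires=3
i=16 t=33 v=2: → [30,37); WM=31
i=17 t=33 v=7: → [30,37); WM=31
i=18 t=34 v=2: → [30,37); WM=31

15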